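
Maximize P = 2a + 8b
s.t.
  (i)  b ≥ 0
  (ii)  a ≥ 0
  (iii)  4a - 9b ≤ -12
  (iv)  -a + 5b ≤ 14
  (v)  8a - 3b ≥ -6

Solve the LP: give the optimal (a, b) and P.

Extreme points and P = 2a + 8b:
  (0, 4/3) → P = 32/3
  (0, 2) → P = 16
  (6, 4) → P = 44
  (12/37, 106/37) → P = 872/37

At the optimal vertex, 4a - 9b = -12 and -a + 5b = 14.
Solving simultaneously gives a = 6, b = 4.

a = 6, b = 4, maximum P = 44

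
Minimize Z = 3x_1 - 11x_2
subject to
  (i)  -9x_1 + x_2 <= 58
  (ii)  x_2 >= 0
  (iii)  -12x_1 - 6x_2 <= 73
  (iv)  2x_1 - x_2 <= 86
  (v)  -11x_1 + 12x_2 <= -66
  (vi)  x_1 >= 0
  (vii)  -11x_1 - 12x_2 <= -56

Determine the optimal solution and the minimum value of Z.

Vertices and Z = 3x_1 - 11x_2:
  (43, 0) → Z = 129
  (6, 0) → Z = 18
  (966/13, 814/13) → Z = -6056/13

x_1 = 966/13, x_2 = 814/13, minimum Z = -6056/13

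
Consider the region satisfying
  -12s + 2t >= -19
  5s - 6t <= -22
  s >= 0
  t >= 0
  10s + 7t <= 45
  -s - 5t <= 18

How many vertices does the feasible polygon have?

Intersecting each pair of boundary lines and keeping only the points that satisfy every inequality leaves:
  (0, 11/3)
  (116/95, 89/19)
  (0, 45/7)

3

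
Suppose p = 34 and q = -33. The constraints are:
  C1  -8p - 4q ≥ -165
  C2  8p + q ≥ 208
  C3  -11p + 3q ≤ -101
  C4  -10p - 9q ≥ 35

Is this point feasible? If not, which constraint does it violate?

Constraint C4: -10p - 9q = -43, which is not ≥ 35. All other constraints are satisfied.

not feasible — violates C4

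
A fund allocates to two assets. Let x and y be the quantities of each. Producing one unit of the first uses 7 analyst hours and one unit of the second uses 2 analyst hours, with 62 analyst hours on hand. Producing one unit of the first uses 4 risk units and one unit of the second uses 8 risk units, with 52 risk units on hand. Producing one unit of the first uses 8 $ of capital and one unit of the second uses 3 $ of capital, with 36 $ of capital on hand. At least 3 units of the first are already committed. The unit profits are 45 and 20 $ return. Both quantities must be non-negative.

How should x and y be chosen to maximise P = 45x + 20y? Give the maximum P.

The optimum lies where 8x + 3y = 36 and x = 3.
Solving simultaneously gives x = 3, y = 4.

x = 3, y = 4, maximum P = 215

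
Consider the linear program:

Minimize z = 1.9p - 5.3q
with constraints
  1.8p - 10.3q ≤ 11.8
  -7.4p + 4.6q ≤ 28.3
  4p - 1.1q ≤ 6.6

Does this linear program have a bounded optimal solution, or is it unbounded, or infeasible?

bounded optimum

Feasible corners and z = 1.9p - 5.3q:
  (-34577/6794, -6913/3397) → z = 15163/13588
  (2750/1961, -1766/1961) → z = 72924/9805
  (6149/1026, 8102/513) → z = -247327/3420
The feasible region has finitely many vertices and no improving ray; the minimum is -247327/3420 at (6149/1026, 8102/513).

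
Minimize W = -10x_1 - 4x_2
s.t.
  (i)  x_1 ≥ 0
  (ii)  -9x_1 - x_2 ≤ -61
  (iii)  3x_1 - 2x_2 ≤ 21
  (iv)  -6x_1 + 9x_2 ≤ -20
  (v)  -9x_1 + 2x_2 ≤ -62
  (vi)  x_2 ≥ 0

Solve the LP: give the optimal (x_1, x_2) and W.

Feasible corners and W = -10x_1 - 4x_2:
  (149/15, 22/5) → W = -1754/15
  (7, 0) → W = -70
  (518/69, 64/23) → W = -5948/69
  (62/9, 0) → W = -620/9

x_1 = 149/15, x_2 = 22/5, minimum W = -1754/15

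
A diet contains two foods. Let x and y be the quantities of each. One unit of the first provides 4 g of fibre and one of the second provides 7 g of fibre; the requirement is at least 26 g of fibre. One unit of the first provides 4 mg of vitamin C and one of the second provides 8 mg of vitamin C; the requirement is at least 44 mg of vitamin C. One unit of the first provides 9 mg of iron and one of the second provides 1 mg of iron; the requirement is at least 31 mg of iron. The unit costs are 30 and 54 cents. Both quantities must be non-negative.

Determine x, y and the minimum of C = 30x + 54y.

x = 3, y = 4, minimum C = 306

Feasible corners and C = 30x + 54y:
  (0, 31) → C = 1674
  (11, 0) → C = 330
  (3, 4) → C = 306
The feasible region is unbounded (it extends along (0, 1), (1, 0)), but C strictly increases along every unbounded feasible direction, so there is no improving ray and the minimum is attained at a vertex.

The optimum lies where 4x + 8y = 44 and 9x + y = 31.
Solving simultaneously gives x = 3, y = 4.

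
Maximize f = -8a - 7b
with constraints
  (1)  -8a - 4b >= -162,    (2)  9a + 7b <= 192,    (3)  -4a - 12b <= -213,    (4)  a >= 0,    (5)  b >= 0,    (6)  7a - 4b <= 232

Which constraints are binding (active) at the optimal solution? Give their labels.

(3) and (4)

Extreme points and f = -8a - 7b:
  (813/80, 1149/80) → f = -14547/80
  (0, 192/7) → f = -192
  (0, 71/4) → f = -497/4

The maximum is at (0, 71/4). Substituting into each constraint, equality holds for (3) and (4); the remaining constraints have slack.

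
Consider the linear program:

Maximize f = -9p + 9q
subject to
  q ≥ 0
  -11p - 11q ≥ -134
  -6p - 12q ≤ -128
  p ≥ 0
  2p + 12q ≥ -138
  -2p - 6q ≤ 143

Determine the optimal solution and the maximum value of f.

At the optimal vertex, -11p - 11q = -134 and p = 0.
Solving simultaneously gives p = 0, q = 134/11.

p = 0, q = 134/11, maximum f = 1206/11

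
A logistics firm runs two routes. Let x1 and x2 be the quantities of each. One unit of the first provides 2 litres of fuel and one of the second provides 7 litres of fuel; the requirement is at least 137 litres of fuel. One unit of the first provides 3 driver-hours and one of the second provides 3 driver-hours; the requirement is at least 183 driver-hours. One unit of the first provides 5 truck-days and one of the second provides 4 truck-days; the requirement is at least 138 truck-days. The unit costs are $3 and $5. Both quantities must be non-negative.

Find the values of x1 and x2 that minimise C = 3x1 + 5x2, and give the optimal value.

The feasible region is unbounded (it extends along (0, 1), (1, 0)), but C strictly increases along every unbounded feasible direction, so there is no improving ray and the minimum is attained at a vertex.

The binding constraints are 2x1 + 7x2 = 137 and 3x1 + 3x2 = 183.
Solving simultaneously gives x1 = 58, x2 = 3.

x1 = 58, x2 = 3, minimum C = 189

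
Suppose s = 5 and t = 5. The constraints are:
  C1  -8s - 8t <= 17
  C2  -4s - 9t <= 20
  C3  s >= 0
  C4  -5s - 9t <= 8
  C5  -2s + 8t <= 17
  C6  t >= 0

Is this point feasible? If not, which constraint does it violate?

not feasible — violates C5

Constraint C5: -2s + 8t = 30, which is not ≤ 17. All other constraints are satisfied.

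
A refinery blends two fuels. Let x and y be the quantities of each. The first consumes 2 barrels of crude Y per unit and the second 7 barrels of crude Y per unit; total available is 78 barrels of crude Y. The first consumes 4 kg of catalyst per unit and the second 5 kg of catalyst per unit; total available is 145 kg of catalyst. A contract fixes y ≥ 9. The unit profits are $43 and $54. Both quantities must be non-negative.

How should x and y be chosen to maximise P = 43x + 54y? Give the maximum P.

Extreme points and P = 43x + 54y:
  (0, 78/7) → P = 4212/7
  (0, 9) → P = 486
  (15/2, 9) → P = 1617/2

x = 15/2, y = 9, maximum P = 1617/2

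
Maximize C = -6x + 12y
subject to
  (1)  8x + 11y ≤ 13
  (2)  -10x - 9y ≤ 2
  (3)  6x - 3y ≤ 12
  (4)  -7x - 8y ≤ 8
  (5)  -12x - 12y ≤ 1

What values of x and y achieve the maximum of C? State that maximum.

Vertices and C = -6x + 12y:
  (-139/38, 73/19) → C = 1293/19
  (19/10, -1/5) → C = -69/5
  (-5/4, 7/6) → C = 43/2
  (47/36, -25/18) → C = -49/2

At the optimal vertex, 8x + 11y = 13 and -10x - 9y = 2.
Solving simultaneously gives x = -139/38, y = 73/19.

x = -139/38, y = 73/19, maximum C = 1293/19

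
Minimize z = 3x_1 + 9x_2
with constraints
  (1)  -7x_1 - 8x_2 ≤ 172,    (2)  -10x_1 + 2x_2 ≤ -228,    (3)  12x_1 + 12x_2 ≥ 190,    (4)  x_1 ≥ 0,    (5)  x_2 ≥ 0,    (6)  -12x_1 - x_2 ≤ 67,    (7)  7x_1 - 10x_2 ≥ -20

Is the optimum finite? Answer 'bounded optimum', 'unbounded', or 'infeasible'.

Feasible corners and z = 3x_1 + 9x_2:
  (114/5, 0) → z = 342/5
  (1160/43, 898/43) → z = 11562/43
The feasible region has finitely many vertices and no improving ray; the minimum is 342/5 at (114/5, 0).

bounded optimum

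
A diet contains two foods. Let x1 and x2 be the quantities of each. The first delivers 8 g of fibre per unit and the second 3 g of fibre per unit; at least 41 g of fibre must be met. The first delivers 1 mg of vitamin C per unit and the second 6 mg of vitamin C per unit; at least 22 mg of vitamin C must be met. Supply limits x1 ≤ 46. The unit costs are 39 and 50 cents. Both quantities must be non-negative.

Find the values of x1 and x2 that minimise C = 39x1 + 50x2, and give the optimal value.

The feasible region is unbounded (it extends along (0, 1)), but C strictly increases along every unbounded feasible direction, so there is no improving ray and the minimum is attained at a vertex.

The optimum lies where 8x1 + 3x2 = 41 and x1 + 6x2 = 22.
Solving simultaneously gives x1 = 4, x2 = 3.

x1 = 4, x2 = 3, minimum C = 306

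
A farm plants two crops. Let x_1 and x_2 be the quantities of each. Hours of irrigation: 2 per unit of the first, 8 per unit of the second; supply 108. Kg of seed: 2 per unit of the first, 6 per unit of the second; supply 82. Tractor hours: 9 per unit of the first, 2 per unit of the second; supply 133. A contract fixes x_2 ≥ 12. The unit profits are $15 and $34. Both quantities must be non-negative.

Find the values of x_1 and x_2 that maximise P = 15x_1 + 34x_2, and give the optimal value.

x_1 = 5, x_2 = 12, maximum P = 483

Corner points and P = 15x_1 + 34x_2:
  (0, 27/2) → P = 459
  (0, 12) → P = 408
  (2, 13) → P = 472
  (5, 12) → P = 483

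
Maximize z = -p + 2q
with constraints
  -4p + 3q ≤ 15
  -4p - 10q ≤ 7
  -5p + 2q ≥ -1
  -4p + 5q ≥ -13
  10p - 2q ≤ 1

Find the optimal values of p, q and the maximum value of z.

p = 3/2, q = 7, maximum z = 25/2

Corner points and z = -p + 2q:
  (-171/52, 8/13) → z = 235/52
  (3/2, 7) → z = 25/2
  (-2/29, -39/58) → z = -37/29
  (0, -1/2) → z = -1

At the optimal vertex, -4p + 3q = 15 and 10p - 2q = 1.
Solving simultaneously gives p = 3/2, q = 7.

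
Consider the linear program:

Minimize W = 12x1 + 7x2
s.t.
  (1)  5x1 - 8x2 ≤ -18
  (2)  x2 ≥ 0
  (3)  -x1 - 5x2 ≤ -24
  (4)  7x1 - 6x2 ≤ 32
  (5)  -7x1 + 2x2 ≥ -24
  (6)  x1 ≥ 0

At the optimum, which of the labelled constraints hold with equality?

Vertices and W = 12x1 + 7x2:
  (34/11, 46/11) → W = 730/11
  (114/23, 123/23) → W = 2229/23
  (0, 24/5) → W = 168/5
The feasible region is unbounded (it extends along (0, 1), (2, 7)), but W strictly increases along every unbounded feasible direction, so there is no improving ray and the minimum is attained at a vertex.

The minimum is at (0, 24/5). Substituting into each constraint, equality holds for (3) and (6); the remaining constraints have slack.

(3) and (6)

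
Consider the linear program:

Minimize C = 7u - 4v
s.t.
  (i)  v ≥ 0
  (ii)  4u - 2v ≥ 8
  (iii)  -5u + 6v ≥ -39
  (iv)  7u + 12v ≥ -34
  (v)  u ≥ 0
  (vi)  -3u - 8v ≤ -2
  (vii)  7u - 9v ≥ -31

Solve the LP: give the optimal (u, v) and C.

Feasible corners and C = 7u - 4v:
  (2, 0) → C = 14
  (39/5, 0) → C = 273/5
  (67/11, 90/11) → C = 109/11
  (179, 428/3) → C = 2047/3

u = 67/11, v = 90/11, minimum C = 109/11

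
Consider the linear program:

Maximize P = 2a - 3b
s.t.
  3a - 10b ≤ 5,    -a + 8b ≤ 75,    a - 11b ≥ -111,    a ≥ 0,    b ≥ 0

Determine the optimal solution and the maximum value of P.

a = 1165/23, b = 338/23, maximum P = 1316/23

Extreme points and P = 2a - 3b:
  (1165/23, 338/23) → P = 1316/23
  (5/3, 0) → P = 10/3
  (21, 12) → P = 6
  (0, 75/8) → P = -225/8
  (0, 0) → P = 0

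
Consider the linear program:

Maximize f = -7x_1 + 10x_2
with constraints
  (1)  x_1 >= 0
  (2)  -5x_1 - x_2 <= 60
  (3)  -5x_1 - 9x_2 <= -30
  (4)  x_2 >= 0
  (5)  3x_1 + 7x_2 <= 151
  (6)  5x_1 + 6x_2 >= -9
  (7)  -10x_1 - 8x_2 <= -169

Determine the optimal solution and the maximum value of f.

Feasible corners and f = -7x_1 + 10x_2:
  (0, 151/7) → f = 1510/7
  (0, 169/8) → f = 845/4
  (151/3, 0) → f = -1057/3
  (169/10, 0) → f = -1183/10

The optimum lies where x_1 = 0 and 3x_1 + 7x_2 = 151.
Solving simultaneously gives x_1 = 0, x_2 = 151/7.

x_1 = 0, x_2 = 151/7, maximum f = 1510/7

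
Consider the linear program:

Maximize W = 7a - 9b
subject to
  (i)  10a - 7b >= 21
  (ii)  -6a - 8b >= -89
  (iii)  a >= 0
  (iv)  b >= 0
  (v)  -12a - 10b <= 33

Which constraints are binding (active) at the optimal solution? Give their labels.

(ii) and (iv)

Vertices and W = 7a - 9b:
  (791/122, 382/61) → W = -1339/122
  (21/10, 0) → W = 147/10
  (89/6, 0) → W = 623/6

The maximum is at (89/6, 0). Substituting into each constraint, equality holds for (ii) and (iv); the remaining constraints have slack.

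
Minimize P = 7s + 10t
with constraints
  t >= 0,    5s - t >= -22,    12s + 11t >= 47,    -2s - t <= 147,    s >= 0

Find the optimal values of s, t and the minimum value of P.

s = 47/12, t = 0, minimum P = 329/12

Extreme points and P = 7s + 10t:
  (47/12, 0) → P = 329/12
  (0, 22) → P = 220
  (0, 47/11) → P = 470/11
The feasible region is unbounded (it extends along (1, 5), (1, 0)), but P strictly increases along every unbounded feasible direction, so there is no improving ray and the minimum is attained at a vertex.

The optimum lies where t = 0 and 12s + 11t = 47.
Solving simultaneously gives s = 47/12, t = 0.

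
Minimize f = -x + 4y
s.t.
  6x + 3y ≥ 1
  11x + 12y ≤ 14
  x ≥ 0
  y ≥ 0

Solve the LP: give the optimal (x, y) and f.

Vertices and f = -x + 4y:
  (0, 1/3) → f = 4/3
  (1/6, 0) → f = -1/6
  (0, 7/6) → f = 14/3
  (14/11, 0) → f = -14/11

x = 14/11, y = 0, minimum f = -14/11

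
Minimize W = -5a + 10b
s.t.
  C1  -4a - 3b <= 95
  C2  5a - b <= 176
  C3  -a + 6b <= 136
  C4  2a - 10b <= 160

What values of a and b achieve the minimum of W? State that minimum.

Feasible corners and W = -5a + 10b:
  (-326/9, 449/27) → W = 9380/27
  (-235/23, -415/23) → W = -2975/23
  (1192/29, 856/29) → W = 2600/29
  (100/3, -28/3) → W = -260

At the optimal vertex, 5a - b = 176 and 2a - 10b = 160.
Solving simultaneously gives a = 100/3, b = -28/3.

a = 100/3, b = -28/3, minimum W = -260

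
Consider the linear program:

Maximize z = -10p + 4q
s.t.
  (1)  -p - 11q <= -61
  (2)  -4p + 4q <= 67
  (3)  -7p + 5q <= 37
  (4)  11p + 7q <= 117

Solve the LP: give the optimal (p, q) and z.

At the optimal vertex, -p - 11q = -61 and -7p + 5q = 37.
Solving simultaneously gives p = -51/41, q = 232/41.

p = -51/41, q = 232/41, maximum z = 1438/41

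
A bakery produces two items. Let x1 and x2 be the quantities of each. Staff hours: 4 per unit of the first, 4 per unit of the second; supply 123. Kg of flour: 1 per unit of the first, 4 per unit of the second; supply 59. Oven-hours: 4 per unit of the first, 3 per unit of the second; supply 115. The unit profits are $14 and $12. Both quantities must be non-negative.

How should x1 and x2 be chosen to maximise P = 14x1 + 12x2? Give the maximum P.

Feasible corners and P = 14x1 + 12x2:
  (0, 0) → P = 0
  (0, 59/4) → P = 177
  (115/4, 0) → P = 805/2
  (64/3, 113/12) → P = 1235/3
  (91/4, 8) → P = 829/2

x1 = 91/4, x2 = 8, maximum P = 829/2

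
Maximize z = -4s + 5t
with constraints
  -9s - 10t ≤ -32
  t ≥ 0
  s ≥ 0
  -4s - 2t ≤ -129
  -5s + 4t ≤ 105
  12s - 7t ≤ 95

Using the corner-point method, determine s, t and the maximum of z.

s = 1115/13, t = 1735/13, maximum z = 4215/13

Corner points and z = -4s + 5t:
  (153/13, 1065/26) → z = 4101/26
  (1093/52, 292/13) → z = 367/13
  (1115/13, 1735/13) → z = 4215/13

At the optimal vertex, -5s + 4t = 105 and 12s - 7t = 95.
Solving simultaneously gives s = 1115/13, t = 1735/13.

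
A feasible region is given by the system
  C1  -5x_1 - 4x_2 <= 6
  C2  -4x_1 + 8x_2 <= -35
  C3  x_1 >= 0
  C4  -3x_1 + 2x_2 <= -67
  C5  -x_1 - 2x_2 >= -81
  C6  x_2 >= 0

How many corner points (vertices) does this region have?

Intersecting each pair of boundary lines and keeping only the points that satisfy every inequality leaves:
  (233/8, 163/16)
  (359/8, 289/16)
  (67/3, 0)
  (81, 0)

4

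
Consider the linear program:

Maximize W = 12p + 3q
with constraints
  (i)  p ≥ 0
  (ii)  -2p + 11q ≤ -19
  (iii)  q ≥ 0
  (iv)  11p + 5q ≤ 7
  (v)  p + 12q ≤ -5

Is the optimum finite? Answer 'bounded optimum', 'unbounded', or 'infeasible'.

infeasible

The boundaries p = 0 and -2p + 11q = -19 meet at (0, -19/11), but that point violates q ≥ 0. Every candidate vertex is excluded by some other constraint, so the feasible region is empty.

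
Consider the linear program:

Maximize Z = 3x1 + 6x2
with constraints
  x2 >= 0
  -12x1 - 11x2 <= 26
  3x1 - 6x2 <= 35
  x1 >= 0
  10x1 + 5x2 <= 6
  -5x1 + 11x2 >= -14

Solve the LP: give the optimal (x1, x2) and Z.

The optimum lies where x1 = 0 and 10x1 + 5x2 = 6.
Solving simultaneously gives x1 = 0, x2 = 6/5.

x1 = 0, x2 = 6/5, maximum Z = 36/5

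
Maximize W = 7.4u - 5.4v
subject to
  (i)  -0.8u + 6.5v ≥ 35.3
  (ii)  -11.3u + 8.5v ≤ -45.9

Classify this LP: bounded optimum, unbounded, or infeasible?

From the feasible point (11968/1333, 43561/6665), moving in the direction (8.5, 11.3) keeps every constraint satisfied while W increases without bound.

unbounded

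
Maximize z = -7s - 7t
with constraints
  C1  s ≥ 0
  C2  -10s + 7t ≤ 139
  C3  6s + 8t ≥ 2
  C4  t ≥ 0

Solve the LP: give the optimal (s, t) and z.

The feasible region is unbounded (it extends along (7, 10), (1, 0)), but z strictly decreases along every unbounded feasible direction, so there is no improving ray and the maximum is attained at a vertex.

The optimum lies where s = 0 and 6s + 8t = 2.
Solving simultaneously gives s = 0, t = 1/4.

s = 0, t = 1/4, maximum z = -7/4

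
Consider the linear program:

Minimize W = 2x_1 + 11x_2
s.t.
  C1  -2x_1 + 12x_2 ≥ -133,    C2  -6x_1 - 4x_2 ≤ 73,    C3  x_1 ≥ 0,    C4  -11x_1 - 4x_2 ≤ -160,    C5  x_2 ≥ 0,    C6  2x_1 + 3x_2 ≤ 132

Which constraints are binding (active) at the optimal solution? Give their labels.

Corner points and W = 2x_1 + 11x_2:
  (0, 40) → W = 440
  (0, 44) → W = 484
  (160/11, 0) → W = 320/11
  (66, 0) → W = 132

The minimum is at (160/11, 0). Substituting into each constraint, equality holds for C4 and C5; the remaining constraints have slack.

C4 and C5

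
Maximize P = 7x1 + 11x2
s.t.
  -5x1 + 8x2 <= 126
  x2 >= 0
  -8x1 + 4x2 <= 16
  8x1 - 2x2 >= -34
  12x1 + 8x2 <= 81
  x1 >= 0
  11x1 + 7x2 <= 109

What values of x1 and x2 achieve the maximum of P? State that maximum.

x1 = 7/4, x2 = 15/2, maximum P = 379/4

Corner points and P = 7x1 + 11x2:
  (27/4, 0) → P = 189/4
  (0, 0) → P = 0
  (7/4, 15/2) → P = 379/4
  (0, 4) → P = 44

The optimum lies where -8x1 + 4x2 = 16 and 12x1 + 8x2 = 81.
Solving simultaneously gives x1 = 7/4, x2 = 15/2.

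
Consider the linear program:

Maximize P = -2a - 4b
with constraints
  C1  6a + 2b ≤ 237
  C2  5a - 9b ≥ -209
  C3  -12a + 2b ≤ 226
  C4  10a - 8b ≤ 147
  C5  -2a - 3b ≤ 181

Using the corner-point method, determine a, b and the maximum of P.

a = -1007/46, b = -1052/23, maximum P = 5215/23

Extreme points and P = -2a - 4b:
  (1715/64, 2439/64) → P = -6593/32
  (1095/34, 372/17) → P = -2583/17
  (-808/49, 689/49) → P = -1140/49
  (-26, -43) → P = 224
  (-1007/46, -1052/23) → P = 5215/23

The binding constraints are 10a - 8b = 147 and -2a - 3b = 181.
Solving simultaneously gives a = -1007/46, b = -1052/23.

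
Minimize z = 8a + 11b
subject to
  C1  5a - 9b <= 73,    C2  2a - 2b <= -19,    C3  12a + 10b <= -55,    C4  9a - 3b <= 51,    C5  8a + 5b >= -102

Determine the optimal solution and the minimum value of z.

a = -23/2, b = -2, minimum z = -114

Corner points and z = 8a + 11b:
  (-75/11, 59/22) → z = -551/22
  (-23/2, -2) → z = -114
  (-149/4, 196/5) → z = 666/5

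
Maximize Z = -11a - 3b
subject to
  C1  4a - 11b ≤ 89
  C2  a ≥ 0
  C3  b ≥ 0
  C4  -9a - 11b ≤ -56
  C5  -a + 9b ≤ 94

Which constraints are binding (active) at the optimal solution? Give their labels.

C2 and C4

Corner points and Z = -11a - 3b:
  (89/4, 0) → Z = -979/4
  (367/5, 93/5) → Z = -4316/5
  (0, 56/11) → Z = -168/11
  (0, 94/9) → Z = -94/3
  (56/9, 0) → Z = -616/9

The maximum is at (0, 56/11). Substituting into each constraint, equality holds for C2 and C4; the remaining constraints have slack.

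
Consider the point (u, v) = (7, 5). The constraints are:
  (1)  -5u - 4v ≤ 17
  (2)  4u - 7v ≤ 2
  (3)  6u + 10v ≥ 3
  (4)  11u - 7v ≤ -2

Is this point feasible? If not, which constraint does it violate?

not feasible — violates (4)

Constraint (4): 11u - 7v = 42, which is not ≤ -2. All other constraints are satisfied.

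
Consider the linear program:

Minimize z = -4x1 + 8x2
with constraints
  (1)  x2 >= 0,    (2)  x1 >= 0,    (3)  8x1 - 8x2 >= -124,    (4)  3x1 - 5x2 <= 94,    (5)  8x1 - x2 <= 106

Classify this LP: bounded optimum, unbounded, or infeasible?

bounded optimum

Vertices and z = -4x1 + 8x2:
  (0, 0) → z = 0
  (53/4, 0) → z = -53
  (0, 31/2) → z = 124
  (243/14, 230/7) → z = 1354/7
The feasible region has finitely many vertices and no improving ray; the minimum is -53 at (53/4, 0).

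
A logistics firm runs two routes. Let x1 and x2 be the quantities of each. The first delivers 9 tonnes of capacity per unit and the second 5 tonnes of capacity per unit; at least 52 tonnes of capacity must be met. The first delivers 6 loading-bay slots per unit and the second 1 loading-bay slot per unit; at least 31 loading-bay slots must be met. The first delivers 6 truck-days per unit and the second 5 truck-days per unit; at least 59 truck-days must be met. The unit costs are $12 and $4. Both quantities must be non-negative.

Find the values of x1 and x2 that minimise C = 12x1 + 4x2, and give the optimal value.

Vertices and C = 12x1 + 4x2:
  (0, 31) → C = 124
  (59/6, 0) → C = 118
  (4, 7) → C = 76
The feasible region is unbounded (it extends along (0, 1), (1, 0)), but C strictly increases along every unbounded feasible direction, so there is no improving ray and the minimum is attained at a vertex.

x1 = 4, x2 = 7, minimum C = 76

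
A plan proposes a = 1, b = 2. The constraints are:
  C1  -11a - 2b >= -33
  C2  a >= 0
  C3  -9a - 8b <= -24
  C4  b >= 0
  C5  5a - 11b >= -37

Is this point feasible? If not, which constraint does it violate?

C1: -15 ≥ -33 ✓
C2: 1 ≥ 0 ✓
C3: -25 ≤ -24 ✓
C4: 2 ≥ 0 ✓
C5: -17 ≥ -37 ✓

feasible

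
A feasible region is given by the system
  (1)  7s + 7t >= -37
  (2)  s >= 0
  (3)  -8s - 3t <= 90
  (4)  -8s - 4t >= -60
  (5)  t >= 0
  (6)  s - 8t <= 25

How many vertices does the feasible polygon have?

The feasible vertices (each the meet of two boundaries and inside every other half-plane) are:
  (0, 15)
  (0, 0)
  (15/2, 0)

3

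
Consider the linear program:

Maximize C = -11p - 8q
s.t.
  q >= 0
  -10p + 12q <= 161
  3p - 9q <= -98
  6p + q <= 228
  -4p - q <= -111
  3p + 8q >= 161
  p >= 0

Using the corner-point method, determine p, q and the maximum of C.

The optimum lies where 3p - 9q = -98 and -4p - q = -111.
Solving simultaneously gives p = 901/39, q = 725/39.

p = 901/39, q = 725/39, maximum C = -5237/13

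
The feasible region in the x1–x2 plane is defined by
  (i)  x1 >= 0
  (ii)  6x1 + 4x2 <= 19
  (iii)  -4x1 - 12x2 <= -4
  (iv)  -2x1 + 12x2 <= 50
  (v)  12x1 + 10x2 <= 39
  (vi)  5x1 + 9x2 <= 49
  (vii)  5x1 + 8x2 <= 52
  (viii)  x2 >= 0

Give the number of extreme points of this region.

5

Of the 28 pairwise boundary intersections, those satisfying every inequality are:
  (0, 1/3)
  (0, 39/10)
  (17/6, 1/2)
  (19/6, 0)
  (1, 0)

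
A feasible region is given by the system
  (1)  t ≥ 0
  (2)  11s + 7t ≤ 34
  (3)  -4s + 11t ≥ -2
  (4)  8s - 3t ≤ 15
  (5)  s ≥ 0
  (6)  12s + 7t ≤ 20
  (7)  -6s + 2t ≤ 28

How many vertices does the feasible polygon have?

Pairwise boundary intersections that survive every other constraint:
  (1/2, 0)
  (0, 0)
  (117/80, 7/20)
  (0, 20/7)

4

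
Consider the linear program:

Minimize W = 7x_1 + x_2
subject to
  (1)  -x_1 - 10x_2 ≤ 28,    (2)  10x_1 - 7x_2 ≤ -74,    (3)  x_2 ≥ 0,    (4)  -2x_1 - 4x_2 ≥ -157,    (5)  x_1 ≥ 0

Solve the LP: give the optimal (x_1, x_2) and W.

x_1 = 0, x_2 = 74/7, minimum W = 74/7

Vertices and W = 7x_1 + x_2:
  (803/54, 859/27) → W = 7339/54
  (0, 74/7) → W = 74/7
  (0, 157/4) → W = 157/4

The binding constraints are 10x_1 - 7x_2 = -74 and x_1 = 0.
Solving simultaneously gives x_1 = 0, x_2 = 74/7.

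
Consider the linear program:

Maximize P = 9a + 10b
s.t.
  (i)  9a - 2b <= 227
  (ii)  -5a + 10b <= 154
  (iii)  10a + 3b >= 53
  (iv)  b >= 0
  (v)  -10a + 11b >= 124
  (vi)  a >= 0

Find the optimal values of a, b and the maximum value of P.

a = 454/45, b = 184/9, maximum P = 13286/45

Extreme points and P = 9a + 10b:
  (68/115, 361/23) → P = 18662/115
  (454/45, 184/9) → P = 13286/45
  (211/140, 177/14) → P = 19599/140

The optimum lies where -5a + 10b = 154 and -10a + 11b = 124.
Solving simultaneously gives a = 454/45, b = 184/9.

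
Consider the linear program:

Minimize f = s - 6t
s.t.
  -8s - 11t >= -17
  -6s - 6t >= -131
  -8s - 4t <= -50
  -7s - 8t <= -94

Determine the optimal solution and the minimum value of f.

s = 898/13, t = -633/13, minimum f = 4696/13

Corner points and f = s - 6t:
  (1339/18, -473/9) → f = 7015/18
  (898/13, -633/13) → f = 4696/13
  (242/3, -353/6) → f = 1301/3

The binding constraints are -8s - 11t = -17 and -7s - 8t = -94.
Solving simultaneously gives s = 898/13, t = -633/13.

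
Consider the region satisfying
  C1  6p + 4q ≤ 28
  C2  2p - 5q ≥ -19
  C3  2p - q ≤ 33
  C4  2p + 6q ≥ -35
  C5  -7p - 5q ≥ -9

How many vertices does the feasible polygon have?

Intersecting each pair of boundary lines and keeping only the points that satisfy every inequality leaves:
  (-289/22, -16/11)
  (-10/9, 151/45)
  (229/32, -263/32)

3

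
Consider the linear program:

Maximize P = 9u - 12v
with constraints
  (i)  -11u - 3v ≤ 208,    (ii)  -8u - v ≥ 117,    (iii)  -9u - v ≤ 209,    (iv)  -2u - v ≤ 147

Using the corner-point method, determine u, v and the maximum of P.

Vertices and P = 9u - 12v:
  (-11, -29) → P = 249
  (-419/16, 427/16) → P = -8895/16
  (-92, 619) → P = -8256

The binding constraints are -11u - 3v = 208 and -8u - v = 117.
Solving simultaneously gives u = -11, v = -29.

u = -11, v = -29, maximum P = 249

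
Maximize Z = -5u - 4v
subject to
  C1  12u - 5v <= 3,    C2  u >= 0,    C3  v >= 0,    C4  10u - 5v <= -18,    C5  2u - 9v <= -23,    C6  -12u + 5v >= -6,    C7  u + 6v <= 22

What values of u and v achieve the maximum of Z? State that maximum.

u = 0, v = 18/5, maximum Z = -72/5

Vertices and Z = -5u - 4v:
  (0, 18/5) → Z = -72/5
  (0, 11/3) → Z = -44/3
  (2/65, 238/65) → Z = -74/5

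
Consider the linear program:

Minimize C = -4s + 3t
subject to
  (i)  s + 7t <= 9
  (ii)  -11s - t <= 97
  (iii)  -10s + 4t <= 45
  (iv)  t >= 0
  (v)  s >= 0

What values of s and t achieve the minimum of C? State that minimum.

At the optimal vertex, s + 7t = 9 and t = 0.
Solving simultaneously gives s = 9, t = 0.

s = 9, t = 0, minimum C = -36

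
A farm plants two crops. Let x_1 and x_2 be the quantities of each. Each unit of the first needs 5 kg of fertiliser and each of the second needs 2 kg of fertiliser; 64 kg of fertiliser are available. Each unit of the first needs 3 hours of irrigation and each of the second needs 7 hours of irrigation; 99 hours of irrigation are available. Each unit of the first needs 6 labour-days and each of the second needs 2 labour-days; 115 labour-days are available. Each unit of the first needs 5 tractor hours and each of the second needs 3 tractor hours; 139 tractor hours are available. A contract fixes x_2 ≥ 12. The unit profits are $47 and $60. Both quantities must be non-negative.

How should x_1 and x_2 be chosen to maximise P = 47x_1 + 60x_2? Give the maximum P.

x_1 = 5, x_2 = 12, maximum P = 955

Feasible corners and P = 47x_1 + 60x_2:
  (0, 99/7) → P = 5940/7
  (0, 12) → P = 720
  (5, 12) → P = 955

The binding constraints are 3x_1 + 7x_2 = 99 and x_2 = 12.
Solving simultaneously gives x_1 = 5, x_2 = 12.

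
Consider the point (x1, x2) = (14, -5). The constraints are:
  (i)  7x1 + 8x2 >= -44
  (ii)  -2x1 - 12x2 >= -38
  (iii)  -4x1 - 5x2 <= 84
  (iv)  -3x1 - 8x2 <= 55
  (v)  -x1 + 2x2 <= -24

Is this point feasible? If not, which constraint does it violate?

(i): 58 ≥ -44 ✓
(ii): 32 ≥ -38 ✓
(iii): -31 ≤ 84 ✓
(iv): -2 ≤ 55 ✓
(v): -24 ≤ -24 ✓

feasible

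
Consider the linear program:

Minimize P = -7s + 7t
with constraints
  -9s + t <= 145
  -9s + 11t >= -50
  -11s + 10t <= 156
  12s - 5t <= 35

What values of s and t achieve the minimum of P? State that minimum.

s = 45/29, t = -95/29, minimum P = -980/29

Feasible corners and P = -7s + 7t:
  (-329/18, -39/2) → P = -77/9
  (-1294/79, -191/79) → P = 7721/79
  (45/29, -95/29) → P = -980/29
  (226/13, 2257/65) → P = 7889/65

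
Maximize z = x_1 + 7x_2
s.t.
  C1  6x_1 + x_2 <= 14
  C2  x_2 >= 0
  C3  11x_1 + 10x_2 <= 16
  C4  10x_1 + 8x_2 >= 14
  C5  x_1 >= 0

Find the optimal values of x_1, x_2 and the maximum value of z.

Vertices and z = x_1 + 7x_2:
  (16/11, 0) → z = 16/11
  (7/5, 0) → z = 7/5
  (1, 1/2) → z = 9/2

The binding constraints are 11x_1 + 10x_2 = 16 and 10x_1 + 8x_2 = 14.
Solving simultaneously gives x_1 = 1, x_2 = 1/2.

x_1 = 1, x_2 = 1/2, maximum z = 9/2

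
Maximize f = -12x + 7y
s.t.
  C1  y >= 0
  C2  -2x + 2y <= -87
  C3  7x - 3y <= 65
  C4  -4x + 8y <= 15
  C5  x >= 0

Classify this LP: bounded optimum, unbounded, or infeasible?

The boundaries y = 0 and -2x + 2y = -87 meet at (87/2, 0), but that point violates 7x - 3y ≤ 65. Every candidate vertex is excluded by some other constraint, so the feasible region is empty.

infeasible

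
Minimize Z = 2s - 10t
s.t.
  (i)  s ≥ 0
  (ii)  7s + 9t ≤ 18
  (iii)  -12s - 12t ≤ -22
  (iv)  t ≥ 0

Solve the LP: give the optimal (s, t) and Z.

Feasible corners and Z = 2s - 10t:
  (0, 2) → Z = -20
  (0, 11/6) → Z = -55/3
  (18/7, 0) → Z = 36/7
  (11/6, 0) → Z = 11/3

The optimum lies where s = 0 and 7s + 9t = 18.
Solving simultaneously gives s = 0, t = 2.

s = 0, t = 2, minimum Z = -20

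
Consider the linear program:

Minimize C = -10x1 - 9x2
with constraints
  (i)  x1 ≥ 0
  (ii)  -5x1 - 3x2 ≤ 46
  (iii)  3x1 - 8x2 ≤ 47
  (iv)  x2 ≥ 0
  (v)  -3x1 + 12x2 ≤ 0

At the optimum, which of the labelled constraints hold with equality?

Corner points and C = -10x1 - 9x2:
  (0, 0) → C = 0
  (47/3, 0) → C = -470/3
  (47, 47/4) → C = -2303/4

The minimum is at (47, 47/4). Substituting into each constraint, equality holds for (iii) and (v); the remaining constraints have slack.

(iii) and (v)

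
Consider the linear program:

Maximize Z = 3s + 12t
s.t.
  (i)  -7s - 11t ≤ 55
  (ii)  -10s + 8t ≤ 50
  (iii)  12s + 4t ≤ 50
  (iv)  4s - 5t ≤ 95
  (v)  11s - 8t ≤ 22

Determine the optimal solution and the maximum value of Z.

s = 25/17, t = 275/34, maximum Z = 1725/17

Feasible corners and Z = 3s + 12t:
  (-495/83, -100/83) → Z = -2685/83
  (-66/59, -253/59) → Z = -3234/59
  (25/17, 275/34) → Z = 1725/17
  (122/35, 143/70) → Z = 1224/35

The binding constraints are -10s + 8t = 50 and 12s + 4t = 50.
Solving simultaneously gives s = 25/17, t = 275/34.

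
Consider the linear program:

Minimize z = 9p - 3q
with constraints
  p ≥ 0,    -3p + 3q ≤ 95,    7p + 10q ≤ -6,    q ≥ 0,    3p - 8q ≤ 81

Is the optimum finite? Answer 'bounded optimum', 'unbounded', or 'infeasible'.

The boundaries p = 0 and -3p + 3q = 95 meet at (0, 95/3), but that point violates 7p + 10q ≤ -6. Every candidate vertex is excluded by some other constraint, so the feasible region is empty.

infeasible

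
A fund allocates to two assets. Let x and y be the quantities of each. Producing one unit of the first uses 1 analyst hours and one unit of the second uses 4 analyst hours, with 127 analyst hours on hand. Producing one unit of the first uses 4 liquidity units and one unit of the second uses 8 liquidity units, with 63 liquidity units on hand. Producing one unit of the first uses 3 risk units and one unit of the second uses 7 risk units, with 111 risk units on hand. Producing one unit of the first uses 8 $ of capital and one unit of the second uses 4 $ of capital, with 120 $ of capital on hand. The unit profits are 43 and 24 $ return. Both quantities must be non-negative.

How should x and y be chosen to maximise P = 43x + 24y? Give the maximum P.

x = 59/4, y = 1/2, maximum P = 2585/4

Vertices and P = 43x + 24y:
  (0, 0) → P = 0
  (0, 63/8) → P = 189
  (15, 0) → P = 645
  (59/4, 1/2) → P = 2585/4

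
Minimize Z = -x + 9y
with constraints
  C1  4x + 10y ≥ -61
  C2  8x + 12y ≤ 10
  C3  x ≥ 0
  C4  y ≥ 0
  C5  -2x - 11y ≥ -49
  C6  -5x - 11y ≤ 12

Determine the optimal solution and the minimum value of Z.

x = 5/4, y = 0, minimum Z = -5/4

Corner points and Z = -x + 9y:
  (0, 5/6) → Z = 15/2
  (5/4, 0) → Z = -5/4
  (0, 0) → Z = 0

The optimum lies where 8x + 12y = 10 and y = 0.
Solving simultaneously gives x = 5/4, y = 0.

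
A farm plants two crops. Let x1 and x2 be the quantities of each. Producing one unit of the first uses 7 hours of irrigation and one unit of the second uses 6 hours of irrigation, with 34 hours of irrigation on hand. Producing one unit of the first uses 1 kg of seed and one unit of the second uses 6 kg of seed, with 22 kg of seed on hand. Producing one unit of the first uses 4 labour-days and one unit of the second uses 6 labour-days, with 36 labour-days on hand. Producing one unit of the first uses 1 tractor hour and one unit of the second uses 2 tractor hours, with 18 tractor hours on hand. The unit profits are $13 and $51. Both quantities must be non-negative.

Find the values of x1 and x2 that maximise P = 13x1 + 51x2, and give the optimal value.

x1 = 2, x2 = 10/3, maximum P = 196

The binding constraints are 7x1 + 6x2 = 34 and x1 + 6x2 = 22.
Solving simultaneously gives x1 = 2, x2 = 10/3.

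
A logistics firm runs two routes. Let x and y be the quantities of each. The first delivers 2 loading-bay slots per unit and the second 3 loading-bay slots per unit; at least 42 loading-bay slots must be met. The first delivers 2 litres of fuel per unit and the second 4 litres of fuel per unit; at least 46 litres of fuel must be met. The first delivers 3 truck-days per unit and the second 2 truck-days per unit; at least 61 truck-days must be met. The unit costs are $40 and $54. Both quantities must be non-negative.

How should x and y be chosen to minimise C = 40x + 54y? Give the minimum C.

x = 19, y = 2, minimum C = 868

Corner points and C = 40x + 54y:
  (0, 61/2) → C = 1647
  (23, 0) → C = 920
  (19, 2) → C = 868
The feasible region is unbounded (it extends along (0, 1), (1, 0)), but C strictly increases along every unbounded feasible direction, so there is no improving ray and the minimum is attained at a vertex.

The optimum lies where 2x + 4y = 46 and 3x + 2y = 61.
Solving simultaneously gives x = 19, y = 2.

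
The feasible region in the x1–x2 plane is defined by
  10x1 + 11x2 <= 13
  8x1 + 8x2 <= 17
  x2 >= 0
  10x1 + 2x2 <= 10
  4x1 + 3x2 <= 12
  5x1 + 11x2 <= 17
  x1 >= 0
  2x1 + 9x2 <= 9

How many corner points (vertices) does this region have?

5

Intersecting each pair of boundary lines and keeping only the points that satisfy every inequality leaves:
  (14/15, 1/3)
  (9/34, 16/17)
  (1, 0)
  (0, 0)
  (0, 1)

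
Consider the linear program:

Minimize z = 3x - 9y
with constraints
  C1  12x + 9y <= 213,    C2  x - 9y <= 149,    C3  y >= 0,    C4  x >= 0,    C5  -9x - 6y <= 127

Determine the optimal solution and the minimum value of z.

Extreme points and z = 3x - 9y:
  (71/4, 0) → z = 213/4
  (0, 71/3) → z = -213
  (0, 0) → z = 0

The optimum lies where 12x + 9y = 213 and x = 0.
Solving simultaneously gives x = 0, y = 71/3.

x = 0, y = 71/3, minimum z = -213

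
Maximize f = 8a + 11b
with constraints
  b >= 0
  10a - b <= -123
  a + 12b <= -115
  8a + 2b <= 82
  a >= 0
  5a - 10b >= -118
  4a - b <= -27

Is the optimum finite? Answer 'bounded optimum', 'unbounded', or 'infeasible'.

The boundaries 5a - 10b = -118 and 4a - b = -27 meet at (-152/35, 337/35), but that point violates 10a - b ≤ -123. Every candidate vertex is excluded by some other constraint, so the feasible region is empty.

infeasible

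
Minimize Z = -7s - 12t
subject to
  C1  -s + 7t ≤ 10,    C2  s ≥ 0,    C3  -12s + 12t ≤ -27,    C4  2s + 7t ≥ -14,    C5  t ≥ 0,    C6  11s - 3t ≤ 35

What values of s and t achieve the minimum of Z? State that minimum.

s = 113/32, t = 41/32, minimum Z = -1283/32

The optimum lies where -12s + 12t = -27 and 11s - 3t = 35.
Solving simultaneously gives s = 113/32, t = 41/32.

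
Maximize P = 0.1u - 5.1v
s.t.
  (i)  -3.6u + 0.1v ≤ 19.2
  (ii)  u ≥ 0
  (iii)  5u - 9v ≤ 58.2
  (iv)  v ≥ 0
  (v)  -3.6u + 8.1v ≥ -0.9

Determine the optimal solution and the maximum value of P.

Corner points and P = 0.1u - 5.1v:
  (0, 192) → P = -4896/5
  (0, 0) → P = 0
  (286/5, 1139/45) → P = -3701/30
  (1/4, 0) → P = 1/40
The feasible region is unbounded (it extends along (1, 36), (9, 5)), but P strictly decreases along every unbounded feasible direction, so there is no improving ray and the maximum is attained at a vertex.

u = 0.25, v = 0, maximum P = 0.025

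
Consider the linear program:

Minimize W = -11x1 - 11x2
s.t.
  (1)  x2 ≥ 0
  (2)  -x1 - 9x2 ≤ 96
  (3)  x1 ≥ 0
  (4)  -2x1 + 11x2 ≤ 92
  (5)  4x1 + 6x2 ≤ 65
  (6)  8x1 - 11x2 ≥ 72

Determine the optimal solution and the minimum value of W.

Corner points and W = -11x1 - 11x2:
  (65/4, 0) → W = -715/4
  (9, 0) → W = -99
  (1147/92, 58/23) → W = -15169/92

At the optimal vertex, x2 = 0 and 4x1 + 6x2 = 65.
Solving simultaneously gives x1 = 65/4, x2 = 0.

x1 = 65/4, x2 = 0, minimum W = -715/4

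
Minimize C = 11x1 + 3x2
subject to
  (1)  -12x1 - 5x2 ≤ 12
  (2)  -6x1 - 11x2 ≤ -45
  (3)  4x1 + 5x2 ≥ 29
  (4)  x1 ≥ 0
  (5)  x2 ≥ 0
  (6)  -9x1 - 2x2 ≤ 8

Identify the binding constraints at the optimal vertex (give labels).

Vertices and C = 11x1 + 3x2:
  (47/7, 3/7) → C = 526/7
  (15/2, 0) → C = 165/2
  (0, 29/5) → C = 87/5
The feasible region is unbounded (it extends along (0, 1), (1, 0)), but C strictly increases along every unbounded feasible direction, so there is no improving ray and the minimum is attained at a vertex.

The minimum is at (0, 29/5). Substituting into each constraint, equality holds for (3) and (4); the remaining constraints have slack.

(3) and (4)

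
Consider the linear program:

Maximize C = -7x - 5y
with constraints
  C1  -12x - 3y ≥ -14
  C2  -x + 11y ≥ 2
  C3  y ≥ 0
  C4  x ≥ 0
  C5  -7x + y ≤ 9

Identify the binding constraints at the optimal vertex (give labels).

C2 and C4

Corner points and C = -7x - 5y:
  (148/135, 38/135) → C = -1226/135
  (0, 14/3) → C = -70/3
  (0, 2/11) → C = -10/11

The maximum is at (0, 2/11). Substituting into each constraint, equality holds for C2 and C4; the remaining constraints have slack.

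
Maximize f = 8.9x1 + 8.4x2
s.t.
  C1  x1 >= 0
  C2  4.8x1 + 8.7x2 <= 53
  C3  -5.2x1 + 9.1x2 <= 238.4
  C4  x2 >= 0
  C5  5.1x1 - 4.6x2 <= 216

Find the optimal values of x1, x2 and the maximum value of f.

At the optimal vertex, 4.8x1 + 8.7x2 = 53 and x2 = 0.
Solving simultaneously gives x1 = 265/24, x2 = 0.

x1 = 265/24, x2 = 0, maximum f = 4717/48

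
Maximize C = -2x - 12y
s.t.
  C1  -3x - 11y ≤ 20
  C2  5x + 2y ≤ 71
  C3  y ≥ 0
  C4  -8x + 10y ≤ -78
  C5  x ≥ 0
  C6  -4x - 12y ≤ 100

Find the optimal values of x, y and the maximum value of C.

x = 39/4, y = 0, maximum C = -39/2

Feasible corners and C = -2x - 12y:
  (71/5, 0) → C = -142/5
  (433/33, 89/33) → C = -1934/33
  (39/4, 0) → C = -39/2

The optimum lies where y = 0 and -8x + 10y = -78.
Solving simultaneously gives x = 39/4, y = 0.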